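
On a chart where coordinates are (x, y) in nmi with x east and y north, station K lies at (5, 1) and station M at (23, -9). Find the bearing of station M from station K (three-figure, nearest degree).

119°

Δeast = 23 − 5 = 18.00; Δnorth = -9 − 1 = -10.00.
Bearing = atan2(Δeast, Δnorth) mod 360° = 119.05° ≈ 119°.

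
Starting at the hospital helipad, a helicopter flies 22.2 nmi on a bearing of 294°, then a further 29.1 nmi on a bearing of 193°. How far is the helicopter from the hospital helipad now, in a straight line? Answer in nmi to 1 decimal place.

Leg 1 (294°, 22.2 nmi): east 22.2 sin 294° = -20.28, north 22.2 cos 294° = 9.03
Leg 2 (193°, 29.1 nmi): east 29.1 sin 193° = -6.55, north 29.1 cos 193° = -28.35
Net: -26.83 east, -19.32 north. Distance = √((-26.83)² + (-19.32)²) = 33.062 nmi.

33.1 nmi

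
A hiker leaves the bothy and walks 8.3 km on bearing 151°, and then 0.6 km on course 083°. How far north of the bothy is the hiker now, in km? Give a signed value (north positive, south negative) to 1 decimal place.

-7.2 km

Leg 1 (151°, 8.3 km): east 8.3 sin 151° = 4.02, north 8.3 cos 151° = -7.26
Leg 2 (083°, 0.6 km): east 0.6 sin 83° = 0.60, north 0.6 cos 83° = 0.07
Net north component: -7.19 km.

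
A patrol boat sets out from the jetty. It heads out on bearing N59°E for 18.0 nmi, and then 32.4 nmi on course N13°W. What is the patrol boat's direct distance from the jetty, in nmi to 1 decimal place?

Leg 1 (N59°E, 18.0 nmi): east 18.0 sin 59° = 15.43, north 18.0 cos 59° = 9.27
Leg 2 (N13°W, 32.4 nmi): east 32.4 sin 347° = -7.29, north 32.4 cos 347° = 31.57
Net: 8.14 east, 40.84 north. Distance = √((8.14)² + (40.84)²) = 41.644 nmi.

41.6 nmi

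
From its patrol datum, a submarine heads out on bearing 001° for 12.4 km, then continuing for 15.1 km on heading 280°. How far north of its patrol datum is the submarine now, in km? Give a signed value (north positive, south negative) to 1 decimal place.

Leg 1 (001°, 12.4 km): east 12.4 sin 1° = 0.22, north 12.4 cos 1° = 12.40
Leg 2 (280°, 15.1 km): east 15.1 sin 280° = -14.87, north 15.1 cos 280° = 2.62
Net north component: 15.02 km.

15.0 km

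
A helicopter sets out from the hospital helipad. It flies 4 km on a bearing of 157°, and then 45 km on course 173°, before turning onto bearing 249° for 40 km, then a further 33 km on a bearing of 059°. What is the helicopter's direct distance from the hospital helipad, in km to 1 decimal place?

45.7 km

Leg 1 (157°, 4 km): east 4 sin 157° = 1.56, north 4 cos 157° = -3.68
Leg 2 (173°, 45 km): east 45 sin 173° = 5.48, north 45 cos 173° = -44.66
Leg 3 (249°, 40 km): east 40 sin 249° = -37.34, north 40 cos 249° = -14.33
Leg 4 (059°, 33 km): east 33 sin 59° = 28.29, north 33 cos 59° = 17.00
Net: -2.01 east, -45.69 north. Distance = √((-2.01)² + (-45.69)²) = 45.729 km.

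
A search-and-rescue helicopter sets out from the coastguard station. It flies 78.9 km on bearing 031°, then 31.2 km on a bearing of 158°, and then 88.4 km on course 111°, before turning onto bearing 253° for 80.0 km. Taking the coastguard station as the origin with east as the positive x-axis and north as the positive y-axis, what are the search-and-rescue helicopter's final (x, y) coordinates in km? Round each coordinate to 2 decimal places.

(58.35, -16.37)

Leg 1 (031°, 78.9 km): east 78.9 sin 31° = 40.64, north 78.9 cos 31° = 67.63
Leg 2 (158°, 31.2 km): east 31.2 sin 158° = 11.69, north 31.2 cos 158° = -28.93
Leg 3 (111°, 88.4 km): east 88.4 sin 111° = 82.53, north 88.4 cos 111° = -31.68
Leg 4 (253°, 80.0 km): east 80.0 sin 253° = -76.50, north 80.0 cos 253° = -23.39
Summing: 58.35 km east, -16.37 km north → (58.35, -16.37).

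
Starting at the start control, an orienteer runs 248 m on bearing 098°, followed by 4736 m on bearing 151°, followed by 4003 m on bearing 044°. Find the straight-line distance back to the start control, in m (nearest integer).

Leg 1 (098°, 248 m): east 248 sin 98° = 245.59, north 248 cos 98° = -34.51
Leg 2 (151°, 4736 m): east 4736 sin 151° = 2296.06, north 4736 cos 151° = -4142.20
Leg 3 (044°, 4003 m): east 4003 sin 44° = 2780.72, north 4003 cos 44° = 2879.52
Net: 5322.36 east, -1297.20 north. Distance = √((5322.36)² + (-1297.20)²) = 5478.162 m.

5478 m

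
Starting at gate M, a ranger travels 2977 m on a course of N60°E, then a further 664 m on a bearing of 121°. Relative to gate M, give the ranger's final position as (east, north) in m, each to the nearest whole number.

Leg 1 (N60°E, 2977 m): east 2977 sin 60° = 2578.16, north 2977 cos 60° = 1488.50
Leg 2 (121°, 664 m): east 664 sin 121° = 569.16, north 664 cos 121° = -341.99
Summing: 3147.32 m east, 1146.51 m north → (3147, 1147).

(3147, 1147)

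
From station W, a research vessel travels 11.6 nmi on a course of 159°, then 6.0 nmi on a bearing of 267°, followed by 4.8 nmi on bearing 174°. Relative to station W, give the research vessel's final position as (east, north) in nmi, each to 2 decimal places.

Leg 1 (159°, 11.6 nmi): east 11.6 sin 159° = 4.16, north 11.6 cos 159° = -10.83
Leg 2 (267°, 6.0 nmi): east 6.0 sin 267° = -5.99, north 6.0 cos 267° = -0.31
Leg 3 (174°, 4.8 nmi): east 4.8 sin 174° = 0.50, north 4.8 cos 174° = -4.77
Summing: -1.33 nmi east, -15.92 nmi north → (-1.33, -15.92).

(-1.33, -15.92)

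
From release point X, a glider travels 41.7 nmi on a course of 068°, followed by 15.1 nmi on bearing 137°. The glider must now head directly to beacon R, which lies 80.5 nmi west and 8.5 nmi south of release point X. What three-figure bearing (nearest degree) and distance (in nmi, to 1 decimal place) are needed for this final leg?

Leg 1 (068°, 41.7 nmi): east 41.7 sin 68° = 38.66, north 41.7 cos 68° = 15.62
Leg 2 (137°, 15.1 nmi): east 15.1 sin 137° = 10.30, north 15.1 cos 137° = -11.04
Current position: (48.96, 4.58). Target: (-80.5, -8.5). Remaining: Δeast = -129.46, Δnorth = -13.08.
Bearing = atan2(-129.46, -13.08) mod 360° = 264.23°; distance = √((-129.46)² + (-13.08)²) = 130.121 nmi.

264°, 130.1 nmi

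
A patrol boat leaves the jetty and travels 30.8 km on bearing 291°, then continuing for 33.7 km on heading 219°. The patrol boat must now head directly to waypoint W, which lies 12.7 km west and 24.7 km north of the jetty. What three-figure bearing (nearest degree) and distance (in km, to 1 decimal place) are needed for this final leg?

043°, 54.6 km

Leg 1 (291°, 30.8 km): east 30.8 sin 291° = -28.75, north 30.8 cos 291° = 11.04
Leg 2 (219°, 33.7 km): east 33.7 sin 219° = -21.21, north 33.7 cos 219° = -26.19
Current position: (-49.96, -15.15). Target: (-12.7, 24.7). Remaining: Δeast = 37.26, Δnorth = 39.85.
Bearing = atan2(37.26, 39.85) mod 360° = 43.08°; distance = √((37.26)² + (39.85)²) = 54.559 km.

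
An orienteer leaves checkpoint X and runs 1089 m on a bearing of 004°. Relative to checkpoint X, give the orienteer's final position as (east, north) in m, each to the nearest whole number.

(76, 1086)

Leg 1 (004°, 1089 m): east 1089 sin 4° = 75.96, north 1089 cos 4° = 1086.35
Summing: 75.96 m east, 1086.35 m north → (76, 1086).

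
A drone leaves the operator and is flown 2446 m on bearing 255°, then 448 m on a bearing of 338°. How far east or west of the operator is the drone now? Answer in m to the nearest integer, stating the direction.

2530 m west

Leg 1 (255°, 2446 m): east 2446 sin 255° = -2362.65, north 2446 cos 255° = -633.07
Leg 2 (338°, 448 m): east 448 sin 338° = -167.82, north 448 cos 338° = 415.38
Net east component: -2530.48 m.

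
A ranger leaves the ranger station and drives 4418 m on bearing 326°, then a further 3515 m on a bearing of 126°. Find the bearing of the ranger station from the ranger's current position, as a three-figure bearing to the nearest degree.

Leg 1 (326°, 4418 m): east 4418 sin 326° = -2470.51, north 4418 cos 326° = 3662.69
Leg 2 (126°, 3515 m): east 3515 sin 126° = 2843.69, north 3515 cos 126° = -2066.07
Net displacement: 373.18 east, 1596.62 north. Direction back to start is (-373.18, -1596.62): bearing = atan2(-373.18, -1596.62) mod 360° = 193.16° ≈ 193°.

193°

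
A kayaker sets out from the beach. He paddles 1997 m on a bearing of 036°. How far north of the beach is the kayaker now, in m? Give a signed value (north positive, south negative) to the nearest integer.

Leg 1 (036°, 1997 m): east 1997 sin 36° = 1173.81, north 1997 cos 36° = 1615.61
Net north component: 1615.61 m.

1616 m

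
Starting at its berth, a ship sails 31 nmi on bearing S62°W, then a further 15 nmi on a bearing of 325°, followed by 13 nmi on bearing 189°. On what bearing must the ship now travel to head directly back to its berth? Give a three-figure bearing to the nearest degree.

Leg 1 (S62°W, 31 nmi): east 31 sin 242° = -27.37, north 31 cos 242° = -14.55
Leg 2 (325°, 15 nmi): east 15 sin 325° = -8.60, north 15 cos 325° = 12.29
Leg 3 (189°, 13 nmi): east 13 sin 189° = -2.03, north 13 cos 189° = -12.84
Net displacement: -38.01 east, -15.11 north. Direction back to start is (38.01, 15.11): bearing = atan2(38.01, 15.11) mod 360° = 68.32° ≈ 068°.

068°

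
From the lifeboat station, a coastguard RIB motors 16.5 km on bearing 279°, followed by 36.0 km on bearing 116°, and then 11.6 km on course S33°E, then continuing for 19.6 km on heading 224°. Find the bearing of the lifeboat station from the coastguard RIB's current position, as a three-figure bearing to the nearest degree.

Leg 1 (279°, 16.5 km): east 16.5 sin 279° = -16.30, north 16.5 cos 279° = 2.58
Leg 2 (116°, 36.0 km): east 36.0 sin 116° = 32.36, north 36.0 cos 116° = -15.78
Leg 3 (S33°E, 11.6 km): east 11.6 sin 147° = 6.32, north 11.6 cos 147° = -9.73
Leg 4 (224°, 19.6 km): east 19.6 sin 224° = -13.62, north 19.6 cos 224° = -14.10
Net displacement: 8.76 east, -37.03 north. Direction back to start is (-8.76, 37.03): bearing = atan2(-8.76, 37.03) mod 360° = 346.69° ≈ 347°.

347°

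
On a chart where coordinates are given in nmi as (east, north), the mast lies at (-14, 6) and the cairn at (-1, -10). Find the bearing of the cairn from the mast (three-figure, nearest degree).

Δeast = -1 − -14 = 13.00; Δnorth = -10 − 6 = -16.00.
Bearing = atan2(Δeast, Δnorth) mod 360° = 140.91° ≈ 141°.

141°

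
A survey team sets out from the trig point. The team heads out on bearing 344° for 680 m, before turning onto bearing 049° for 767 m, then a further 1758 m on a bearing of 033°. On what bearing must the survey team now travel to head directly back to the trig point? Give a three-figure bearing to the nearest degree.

Leg 1 (344°, 680 m): east 680 sin 344° = -187.43, north 680 cos 344° = 653.66
Leg 2 (049°, 767 m): east 767 sin 49° = 578.86, north 767 cos 49° = 503.20
Leg 3 (033°, 1758 m): east 1758 sin 33° = 957.48, north 1758 cos 33° = 1474.38
Net displacement: 1348.90 east, 2631.24 north. Direction back to start is (-1348.90, -2631.24): bearing = atan2(-1348.90, -2631.24) mod 360° = 207.14° ≈ 207°.

207°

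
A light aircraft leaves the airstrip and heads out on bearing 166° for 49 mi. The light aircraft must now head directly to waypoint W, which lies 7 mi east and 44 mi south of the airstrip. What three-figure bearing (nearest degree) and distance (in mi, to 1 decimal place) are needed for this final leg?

Leg 1 (166°, 49 mi): east 49 sin 166° = 11.85, north 49 cos 166° = -47.54
Current position: (11.85, -47.54). Target: (7, -44). Remaining: Δeast = -4.85, Δnorth = 3.54.
Bearing = atan2(-4.85, 3.54) mod 360° = 306.14°; distance = √((-4.85)² + (3.54)²) = 6.011 mi.

306°, 6.0 mi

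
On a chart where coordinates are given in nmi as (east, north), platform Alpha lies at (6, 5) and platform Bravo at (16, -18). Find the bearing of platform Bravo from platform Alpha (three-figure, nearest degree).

157°

Δeast = 16 − 6 = 10.00; Δnorth = -18 − 5 = -23.00.
Bearing = atan2(Δeast, Δnorth) mod 360° = 156.50° ≈ 157°.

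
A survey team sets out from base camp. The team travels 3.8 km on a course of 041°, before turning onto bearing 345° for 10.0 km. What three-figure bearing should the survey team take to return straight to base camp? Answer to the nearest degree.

Leg 1 (041°, 3.8 km): east 3.8 sin 41° = 2.49, north 3.8 cos 41° = 2.87
Leg 2 (345°, 10.0 km): east 10.0 sin 345° = -2.59, north 10.0 cos 345° = 9.66
Net displacement: -0.10 east, 12.53 north. Direction back to start is (0.10, -12.53): bearing = atan2(0.10, -12.53) mod 360° = 179.56° ≈ 180°.

180°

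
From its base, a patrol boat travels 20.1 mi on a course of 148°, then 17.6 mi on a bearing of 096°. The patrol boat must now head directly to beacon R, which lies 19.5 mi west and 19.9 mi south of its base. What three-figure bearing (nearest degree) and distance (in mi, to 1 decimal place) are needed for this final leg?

Leg 1 (148°, 20.1 mi): east 20.1 sin 148° = 10.65, north 20.1 cos 148° = -17.05
Leg 2 (096°, 17.6 mi): east 17.6 sin 96° = 17.50, north 17.6 cos 96° = -1.84
Current position: (28.15, -18.89). Target: (-19.5, -19.9). Remaining: Δeast = -47.65, Δnorth = -1.01.
Bearing = atan2(-47.65, -1.01) mod 360° = 268.78°; distance = √((-47.65)² + (-1.01)²) = 47.666 mi.

269°, 47.7 mi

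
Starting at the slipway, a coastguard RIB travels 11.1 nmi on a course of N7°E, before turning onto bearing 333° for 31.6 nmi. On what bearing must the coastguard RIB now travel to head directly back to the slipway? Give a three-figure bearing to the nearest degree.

Leg 1 (N7°E, 11.1 nmi): east 11.1 sin 7° = 1.35, north 11.1 cos 7° = 11.02
Leg 2 (333°, 31.6 nmi): east 31.6 sin 333° = -14.35, north 31.6 cos 333° = 28.16
Net displacement: -12.99 east, 39.17 north. Direction back to start is (12.99, -39.17): bearing = atan2(12.99, -39.17) mod 360° = 161.65° ≈ 162°.

162°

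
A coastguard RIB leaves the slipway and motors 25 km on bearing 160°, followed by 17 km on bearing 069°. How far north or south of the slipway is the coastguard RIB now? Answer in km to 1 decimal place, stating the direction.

Leg 1 (160°, 25 km): east 25 sin 160° = 8.55, north 25 cos 160° = -23.49
Leg 2 (069°, 17 km): east 17 sin 69° = 15.87, north 17 cos 69° = 6.09
Net north component: -17.40 km.

17.4 km south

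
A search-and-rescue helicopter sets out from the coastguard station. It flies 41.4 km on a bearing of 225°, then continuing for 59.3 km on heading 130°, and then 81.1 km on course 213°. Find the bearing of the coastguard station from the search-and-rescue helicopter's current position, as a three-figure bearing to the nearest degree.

012°

Leg 1 (225°, 41.4 km): east 41.4 sin 225° = -29.27, north 41.4 cos 225° = -29.27
Leg 2 (130°, 59.3 km): east 59.3 sin 130° = 45.43, north 59.3 cos 130° = -38.12
Leg 3 (213°, 81.1 km): east 81.1 sin 213° = -44.17, north 81.1 cos 213° = -68.02
Net displacement: -28.02 east, -135.41 north. Direction back to start is (28.02, 135.41): bearing = atan2(28.02, 135.41) mod 360° = 11.69° ≈ 012°.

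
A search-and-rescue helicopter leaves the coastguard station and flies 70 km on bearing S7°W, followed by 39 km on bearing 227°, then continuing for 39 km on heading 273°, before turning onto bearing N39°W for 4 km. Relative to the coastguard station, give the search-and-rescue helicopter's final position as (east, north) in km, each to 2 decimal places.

(-78.52, -90.93)

Leg 1 (S7°W, 70 km): east 70 sin 187° = -8.53, north 70 cos 187° = -69.48
Leg 2 (227°, 39 km): east 39 sin 227° = -28.52, north 39 cos 227° = -26.60
Leg 3 (273°, 39 km): east 39 sin 273° = -38.95, north 39 cos 273° = 2.04
Leg 4 (N39°W, 4 km): east 4 sin 321° = -2.52, north 4 cos 321° = 3.11
Summing: -78.52 km east, -90.93 km north → (-78.52, -90.93).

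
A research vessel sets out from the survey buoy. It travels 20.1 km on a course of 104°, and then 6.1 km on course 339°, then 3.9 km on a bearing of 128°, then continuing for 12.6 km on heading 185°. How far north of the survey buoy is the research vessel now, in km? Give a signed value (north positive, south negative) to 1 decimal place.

Leg 1 (104°, 20.1 km): east 20.1 sin 104° = 19.50, north 20.1 cos 104° = -4.86
Leg 2 (339°, 6.1 km): east 6.1 sin 339° = -2.19, north 6.1 cos 339° = 5.69
Leg 3 (128°, 3.9 km): east 3.9 sin 128° = 3.07, north 3.9 cos 128° = -2.40
Leg 4 (185°, 12.6 km): east 12.6 sin 185° = -1.10, north 12.6 cos 185° = -12.55
Net north component: -14.12 km.

-14.1 km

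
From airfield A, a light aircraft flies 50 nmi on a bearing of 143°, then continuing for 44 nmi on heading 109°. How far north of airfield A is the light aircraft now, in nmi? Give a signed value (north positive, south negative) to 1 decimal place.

Leg 1 (143°, 50 nmi): east 50 sin 143° = 30.09, north 50 cos 143° = -39.93
Leg 2 (109°, 44 nmi): east 44 sin 109° = 41.60, north 44 cos 109° = -14.32
Net north component: -54.26 nmi.

-54.3 nmi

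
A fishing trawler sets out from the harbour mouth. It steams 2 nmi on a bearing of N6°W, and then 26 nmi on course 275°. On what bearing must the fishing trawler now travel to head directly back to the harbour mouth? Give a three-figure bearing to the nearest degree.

Leg 1 (N6°W, 2 nmi): east 2 sin 354° = -0.21, north 2 cos 354° = 1.99
Leg 2 (275°, 26 nmi): east 26 sin 275° = -25.90, north 26 cos 275° = 2.27
Net displacement: -26.11 east, 4.26 north. Direction back to start is (26.11, -4.26): bearing = atan2(26.11, -4.26) mod 360° = 99.26° ≈ 099°.

099°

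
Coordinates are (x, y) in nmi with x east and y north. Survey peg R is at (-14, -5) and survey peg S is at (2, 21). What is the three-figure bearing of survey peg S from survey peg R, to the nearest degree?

Δeast = 2 − -14 = 16.00; Δnorth = 21 − -5 = 26.00.
Bearing = atan2(Δeast, Δnorth) mod 360° = 31.61° ≈ 032°.

032°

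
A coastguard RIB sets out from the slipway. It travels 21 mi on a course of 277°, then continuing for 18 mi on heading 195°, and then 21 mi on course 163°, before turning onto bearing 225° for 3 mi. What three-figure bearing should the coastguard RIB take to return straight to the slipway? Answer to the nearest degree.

Leg 1 (277°, 21 mi): east 21 sin 277° = -20.84, north 21 cos 277° = 2.56
Leg 2 (195°, 18 mi): east 18 sin 195° = -4.66, north 18 cos 195° = -17.39
Leg 3 (163°, 21 mi): east 21 sin 163° = 6.14, north 21 cos 163° = -20.08
Leg 4 (225°, 3 mi): east 3 sin 225° = -2.12, north 3 cos 225° = -2.12
Net displacement: -21.48 east, -37.03 north. Direction back to start is (21.48, 37.03): bearing = atan2(21.48, 37.03) mod 360° = 30.12° ≈ 030°.

030°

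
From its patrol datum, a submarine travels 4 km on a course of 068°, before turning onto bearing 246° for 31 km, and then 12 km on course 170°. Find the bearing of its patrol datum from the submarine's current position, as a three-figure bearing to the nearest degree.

Leg 1 (068°, 4 km): east 4 sin 68° = 3.71, north 4 cos 68° = 1.50
Leg 2 (246°, 31 km): east 31 sin 246° = -28.32, north 31 cos 246° = -12.61
Leg 3 (170°, 12 km): east 12 sin 170° = 2.08, north 12 cos 170° = -11.82
Net displacement: -22.53 east, -22.93 north. Direction back to start is (22.53, 22.93): bearing = atan2(22.53, 22.93) mod 360° = 44.49° ≈ 044°.

044°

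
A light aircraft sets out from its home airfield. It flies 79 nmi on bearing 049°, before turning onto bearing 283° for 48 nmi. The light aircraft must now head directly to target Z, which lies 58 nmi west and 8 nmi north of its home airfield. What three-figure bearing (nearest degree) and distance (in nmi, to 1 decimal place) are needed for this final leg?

232°, 89.5 nmi

Leg 1 (049°, 79 nmi): east 79 sin 49° = 59.62, north 79 cos 49° = 51.83
Leg 2 (283°, 48 nmi): east 48 sin 283° = -46.77, north 48 cos 283° = 10.80
Current position: (12.85, 62.63). Target: (-58, 8). Remaining: Δeast = -70.85, Δnorth = -54.63.
Bearing = atan2(-70.85, -54.63) mod 360° = 232.37°; distance = √((-70.85)² + (-54.63)²) = 89.466 nmi.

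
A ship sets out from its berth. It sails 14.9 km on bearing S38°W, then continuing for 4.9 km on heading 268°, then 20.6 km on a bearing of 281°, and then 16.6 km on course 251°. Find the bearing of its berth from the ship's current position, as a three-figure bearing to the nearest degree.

075°

Leg 1 (S38°W, 14.9 km): east 14.9 sin 218° = -9.17, north 14.9 cos 218° = -11.74
Leg 2 (268°, 4.9 km): east 4.9 sin 268° = -4.90, north 4.9 cos 268° = -0.17
Leg 3 (281°, 20.6 km): east 20.6 sin 281° = -20.22, north 20.6 cos 281° = 3.93
Leg 4 (251°, 16.6 km): east 16.6 sin 251° = -15.70, north 16.6 cos 251° = -5.40
Net displacement: -49.99 east, -13.39 north. Direction back to start is (49.99, 13.39): bearing = atan2(49.99, 13.39) mod 360° = 75.01° ≈ 075°.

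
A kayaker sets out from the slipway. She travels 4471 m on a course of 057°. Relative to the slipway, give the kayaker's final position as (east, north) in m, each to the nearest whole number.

Leg 1 (057°, 4471 m): east 4471 sin 57° = 3749.70, north 4471 cos 57° = 2435.08
Summing: 3749.70 m east, 2435.08 m north → (3750, 2435).

(3750, 2435)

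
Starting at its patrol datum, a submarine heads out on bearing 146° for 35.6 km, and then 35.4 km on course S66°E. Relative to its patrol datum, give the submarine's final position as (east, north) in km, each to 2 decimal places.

Leg 1 (146°, 35.6 km): east 35.6 sin 146° = 19.91, north 35.6 cos 146° = -29.51
Leg 2 (S66°E, 35.4 km): east 35.4 sin 114° = 32.34, north 35.4 cos 114° = -14.40
Summing: 52.25 km east, -43.91 km north → (52.25, -43.91).

(52.25, -43.91)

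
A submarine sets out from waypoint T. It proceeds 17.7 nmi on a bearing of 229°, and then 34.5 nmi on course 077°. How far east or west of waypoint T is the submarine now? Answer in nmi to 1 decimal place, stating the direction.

Leg 1 (229°, 17.7 nmi): east 17.7 sin 229° = -13.36, north 17.7 cos 229° = -11.61
Leg 2 (077°, 34.5 nmi): east 34.5 sin 77° = 33.62, north 34.5 cos 77° = 7.76
Net east component: 20.26 nmi.

20.3 nmi east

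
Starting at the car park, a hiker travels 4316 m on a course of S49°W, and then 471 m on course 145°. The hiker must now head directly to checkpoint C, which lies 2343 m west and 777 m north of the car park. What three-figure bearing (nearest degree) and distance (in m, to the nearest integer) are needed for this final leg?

009°, 4046 m

Leg 1 (S49°W, 4316 m): east 4316 sin 229° = -3257.33, north 4316 cos 229° = -2831.55
Leg 2 (145°, 471 m): east 471 sin 145° = 270.15, north 471 cos 145° = -385.82
Current position: (-2987.17, -3217.37). Target: (-2343, 777). Remaining: Δeast = 644.17, Δnorth = 3994.37.
Bearing = atan2(644.17, 3994.37) mod 360° = 9.16°; distance = √((644.17)² + (3994.37)²) = 4045.981 m.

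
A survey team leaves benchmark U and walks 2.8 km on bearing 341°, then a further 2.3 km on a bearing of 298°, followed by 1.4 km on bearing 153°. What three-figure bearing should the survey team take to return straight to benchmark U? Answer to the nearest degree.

137°

Leg 1 (341°, 2.8 km): east 2.8 sin 341° = -0.91, north 2.8 cos 341° = 2.65
Leg 2 (298°, 2.3 km): east 2.3 sin 298° = -2.03, north 2.3 cos 298° = 1.08
Leg 3 (153°, 1.4 km): east 1.4 sin 153° = 0.64, north 1.4 cos 153° = -1.25
Net displacement: -2.31 east, 2.48 north. Direction back to start is (2.31, -2.48): bearing = atan2(2.31, -2.48) mod 360° = 137.07° ≈ 137°.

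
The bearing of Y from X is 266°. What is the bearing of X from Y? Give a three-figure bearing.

Back-bearing = 266° − 180° = 086°.

086°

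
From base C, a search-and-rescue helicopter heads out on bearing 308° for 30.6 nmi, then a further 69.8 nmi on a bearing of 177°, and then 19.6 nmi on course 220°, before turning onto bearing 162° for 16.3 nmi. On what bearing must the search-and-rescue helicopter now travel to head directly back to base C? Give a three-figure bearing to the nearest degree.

Leg 1 (308°, 30.6 nmi): east 30.6 sin 308° = -24.11, north 30.6 cos 308° = 18.84
Leg 2 (177°, 69.8 nmi): east 69.8 sin 177° = 3.65, north 69.8 cos 177° = -69.70
Leg 3 (220°, 19.6 nmi): east 19.6 sin 220° = -12.60, north 19.6 cos 220° = -15.01
Leg 4 (162°, 16.3 nmi): east 16.3 sin 162° = 5.04, north 16.3 cos 162° = -15.50
Net displacement: -28.02 east, -81.38 north. Direction back to start is (28.02, 81.38): bearing = atan2(28.02, 81.38) mod 360° = 19.00° ≈ 019°.

019°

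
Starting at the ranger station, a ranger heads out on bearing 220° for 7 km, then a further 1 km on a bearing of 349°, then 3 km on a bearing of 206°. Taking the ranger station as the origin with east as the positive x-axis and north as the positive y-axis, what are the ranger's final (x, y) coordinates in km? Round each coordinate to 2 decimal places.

(-6.01, -7.08)

Leg 1 (220°, 7 km): east 7 sin 220° = -4.50, north 7 cos 220° = -5.36
Leg 2 (349°, 1 km): east 1 sin 349° = -0.19, north 1 cos 349° = 0.98
Leg 3 (206°, 3 km): east 3 sin 206° = -1.32, north 3 cos 206° = -2.70
Summing: -6.01 km east, -7.08 km north → (-6.01, -7.08).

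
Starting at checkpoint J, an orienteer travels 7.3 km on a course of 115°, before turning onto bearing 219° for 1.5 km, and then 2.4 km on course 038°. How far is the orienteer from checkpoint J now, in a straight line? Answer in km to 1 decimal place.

Leg 1 (115°, 7.3 km): east 7.3 sin 115° = 6.62, north 7.3 cos 115° = -3.09
Leg 2 (219°, 1.5 km): east 1.5 sin 219° = -0.94, north 1.5 cos 219° = -1.17
Leg 3 (038°, 2.4 km): east 2.4 sin 38° = 1.48, north 2.4 cos 38° = 1.89
Net: 7.15 east, -2.36 north. Distance = √((7.15)² + (-2.36)²) = 7.529 km.

7.5 km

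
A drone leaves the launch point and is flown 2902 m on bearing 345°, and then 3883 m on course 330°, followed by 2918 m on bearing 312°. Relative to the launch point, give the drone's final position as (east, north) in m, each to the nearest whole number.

Leg 1 (345°, 2902 m): east 2902 sin 345° = -751.09, north 2902 cos 345° = 2803.12
Leg 2 (330°, 3883 m): east 3883 sin 330° = -1941.50, north 3883 cos 330° = 3362.78
Leg 3 (312°, 2918 m): east 2918 sin 312° = -2168.50, north 2918 cos 312° = 1952.52
Summing: -4861.09 m east, 8118.42 m north → (-4861, 8118).

(-4861, 8118)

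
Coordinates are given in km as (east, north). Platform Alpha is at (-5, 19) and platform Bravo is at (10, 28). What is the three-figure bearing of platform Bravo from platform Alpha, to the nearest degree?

059°

Δeast = 10 − -5 = 15.00; Δnorth = 28 − 19 = 9.00.
Bearing = atan2(Δeast, Δnorth) mod 360° = 59.04° ≈ 059°.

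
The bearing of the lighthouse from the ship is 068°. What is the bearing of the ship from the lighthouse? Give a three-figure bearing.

248°

Back-bearing = 068° + 180° = 248°.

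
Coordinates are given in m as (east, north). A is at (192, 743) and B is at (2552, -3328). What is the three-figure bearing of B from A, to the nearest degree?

Δeast = 2552 − 192 = 2360.00; Δnorth = -3328 − 743 = -4071.00.
Bearing = atan2(Δeast, Δnorth) mod 360° = 149.90° ≈ 150°.

150°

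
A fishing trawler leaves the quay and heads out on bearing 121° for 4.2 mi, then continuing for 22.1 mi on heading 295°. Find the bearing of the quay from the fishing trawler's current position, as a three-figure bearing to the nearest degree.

114°

Leg 1 (121°, 4.2 mi): east 4.2 sin 121° = 3.60, north 4.2 cos 121° = -2.16
Leg 2 (295°, 22.1 mi): east 22.1 sin 295° = -20.03, north 22.1 cos 295° = 9.34
Net displacement: -16.43 east, 7.18 north. Direction back to start is (16.43, -7.18): bearing = atan2(16.43, -7.18) mod 360° = 113.60° ≈ 114°.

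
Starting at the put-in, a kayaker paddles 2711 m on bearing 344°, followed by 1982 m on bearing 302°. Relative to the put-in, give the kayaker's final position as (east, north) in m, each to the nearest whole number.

(-2428, 3656)

Leg 1 (344°, 2711 m): east 2711 sin 344° = -747.25, north 2711 cos 344° = 2605.98
Leg 2 (302°, 1982 m): east 1982 sin 302° = -1680.83, north 1982 cos 302° = 1050.30
Summing: -2428.08 m east, 3656.28 m north → (-2428, 3656).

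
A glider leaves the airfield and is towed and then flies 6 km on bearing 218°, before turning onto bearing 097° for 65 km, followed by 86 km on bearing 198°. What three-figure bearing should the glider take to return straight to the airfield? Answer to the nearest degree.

Leg 1 (218°, 6 km): east 6 sin 218° = -3.69, north 6 cos 218° = -4.73
Leg 2 (097°, 65 km): east 65 sin 97° = 64.52, north 65 cos 97° = -7.92
Leg 3 (198°, 86 km): east 86 sin 198° = -26.58, north 86 cos 198° = -81.79
Net displacement: 34.25 east, -94.44 north. Direction back to start is (-34.25, 94.44): bearing = atan2(-34.25, 94.44) mod 360° = 340.07° ≈ 340°.

340°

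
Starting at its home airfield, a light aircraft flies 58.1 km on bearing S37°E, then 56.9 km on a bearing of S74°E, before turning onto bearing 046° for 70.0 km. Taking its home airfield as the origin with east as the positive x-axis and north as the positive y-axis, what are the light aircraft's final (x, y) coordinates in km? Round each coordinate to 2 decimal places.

(140.02, -13.46)

Leg 1 (S37°E, 58.1 km): east 58.1 sin 143° = 34.97, north 58.1 cos 143° = -46.40
Leg 2 (S74°E, 56.9 km): east 56.9 sin 106° = 54.70, north 56.9 cos 106° = -15.68
Leg 3 (046°, 70.0 km): east 70.0 sin 46° = 50.35, north 70.0 cos 46° = 48.63
Summing: 140.02 km east, -13.46 km north → (140.02, -13.46).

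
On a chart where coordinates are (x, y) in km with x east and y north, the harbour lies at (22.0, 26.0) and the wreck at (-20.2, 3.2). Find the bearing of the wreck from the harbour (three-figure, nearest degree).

Δeast = -20.2 − 22.0 = -42.20; Δnorth = 3.2 − 26.0 = -22.80.
Bearing = atan2(Δeast, Δnorth) mod 360° = 241.62° ≈ 242°.

242°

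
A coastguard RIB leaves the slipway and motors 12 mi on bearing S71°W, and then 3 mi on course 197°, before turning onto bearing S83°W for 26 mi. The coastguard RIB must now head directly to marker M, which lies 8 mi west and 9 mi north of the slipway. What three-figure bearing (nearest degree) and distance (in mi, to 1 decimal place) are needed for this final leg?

058°, 35.5 mi

Leg 1 (S71°W, 12 mi): east 12 sin 251° = -11.35, north 12 cos 251° = -3.91
Leg 2 (197°, 3 mi): east 3 sin 197° = -0.88, north 3 cos 197° = -2.87
Leg 3 (S83°W, 26 mi): east 26 sin 263° = -25.81, north 26 cos 263° = -3.17
Current position: (-38.03, -9.94). Target: (-8, 9). Remaining: Δeast = 30.03, Δnorth = 18.94.
Bearing = atan2(30.03, 18.94) mod 360° = 57.75°; distance = √((30.03)² + (18.94)²) = 35.506 mi.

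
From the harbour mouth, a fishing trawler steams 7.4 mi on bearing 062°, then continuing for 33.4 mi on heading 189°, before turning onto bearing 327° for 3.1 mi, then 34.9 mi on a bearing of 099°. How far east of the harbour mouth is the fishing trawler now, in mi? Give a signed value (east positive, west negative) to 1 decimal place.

Leg 1 (062°, 7.4 mi): east 7.4 sin 62° = 6.53, north 7.4 cos 62° = 3.47
Leg 2 (189°, 33.4 mi): east 33.4 sin 189° = -5.22, north 33.4 cos 189° = -32.99
Leg 3 (327°, 3.1 mi): east 3.1 sin 327° = -1.69, north 3.1 cos 327° = 2.60
Leg 4 (099°, 34.9 mi): east 34.9 sin 99° = 34.47, north 34.9 cos 99° = -5.46
Net east component: 34.09 mi.

34.1 mi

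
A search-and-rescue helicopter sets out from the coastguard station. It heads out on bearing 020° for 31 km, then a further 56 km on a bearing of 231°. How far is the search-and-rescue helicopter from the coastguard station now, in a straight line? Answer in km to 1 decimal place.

Leg 1 (020°, 31 km): east 31 sin 20° = 10.60, north 31 cos 20° = 29.13
Leg 2 (231°, 56 km): east 56 sin 231° = -43.52, north 56 cos 231° = -35.24
Net: -32.92 east, -6.11 north. Distance = √((-32.92)² + (-6.11)²) = 33.480 km.

33.5 km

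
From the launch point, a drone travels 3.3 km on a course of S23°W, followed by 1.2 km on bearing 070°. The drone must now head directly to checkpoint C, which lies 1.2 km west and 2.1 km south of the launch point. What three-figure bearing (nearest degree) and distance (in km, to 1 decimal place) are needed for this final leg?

Leg 1 (S23°W, 3.3 km): east 3.3 sin 203° = -1.29, north 3.3 cos 203° = -3.04
Leg 2 (070°, 1.2 km): east 1.2 sin 70° = 1.13, north 1.2 cos 70° = 0.41
Current position: (-0.16, -2.63). Target: (-1.2, -2.1). Remaining: Δeast = -1.04, Δnorth = 0.53.
Bearing = atan2(-1.04, 0.53) mod 360° = 296.92°; distance = √((-1.04)² + (0.53)²) = 1.164 km.

297°, 1.2 km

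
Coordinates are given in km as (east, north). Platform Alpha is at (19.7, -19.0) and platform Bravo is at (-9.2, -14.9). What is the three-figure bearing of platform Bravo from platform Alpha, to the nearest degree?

278°

Δeast = -9.2 − 19.7 = -28.90; Δnorth = -14.9 − -19.0 = 4.10.
Bearing = atan2(Δeast, Δnorth) mod 360° = 278.07° ≈ 278°.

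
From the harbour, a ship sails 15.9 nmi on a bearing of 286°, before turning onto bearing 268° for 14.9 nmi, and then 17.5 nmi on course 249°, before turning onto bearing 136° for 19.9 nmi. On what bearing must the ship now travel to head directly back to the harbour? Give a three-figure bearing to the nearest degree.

063°

Leg 1 (286°, 15.9 nmi): east 15.9 sin 286° = -15.28, north 15.9 cos 286° = 4.38
Leg 2 (268°, 14.9 nmi): east 14.9 sin 268° = -14.89, north 14.9 cos 268° = -0.52
Leg 3 (249°, 17.5 nmi): east 17.5 sin 249° = -16.34, north 17.5 cos 249° = -6.27
Leg 4 (136°, 19.9 nmi): east 19.9 sin 136° = 13.82, north 19.9 cos 136° = -14.31
Net displacement: -32.69 east, -16.72 north. Direction back to start is (32.69, 16.72): bearing = atan2(32.69, 16.72) mod 360° = 62.91° ≈ 063°.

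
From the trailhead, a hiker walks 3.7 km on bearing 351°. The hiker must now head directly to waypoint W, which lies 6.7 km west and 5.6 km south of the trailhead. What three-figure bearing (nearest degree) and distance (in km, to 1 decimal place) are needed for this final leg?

Leg 1 (351°, 3.7 km): east 3.7 sin 351° = -0.58, north 3.7 cos 351° = 3.65
Current position: (-0.58, 3.65). Target: (-6.7, -5.6). Remaining: Δeast = -6.12, Δnorth = -9.25.
Bearing = atan2(-6.12, -9.25) mod 360° = 213.48°; distance = √((-6.12)² + (-9.25)²) = 11.096 km.

213°, 11.1 km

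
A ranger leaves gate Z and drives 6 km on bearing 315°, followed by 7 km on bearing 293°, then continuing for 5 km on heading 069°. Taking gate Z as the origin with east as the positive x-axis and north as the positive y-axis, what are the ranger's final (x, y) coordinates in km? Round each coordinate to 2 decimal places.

Leg 1 (315°, 6 km): east 6 sin 315° = -4.24, north 6 cos 315° = 4.24
Leg 2 (293°, 7 km): east 7 sin 293° = -6.44, north 7 cos 293° = 2.74
Leg 3 (069°, 5 km): east 5 sin 69° = 4.67, north 5 cos 69° = 1.79
Summing: -6.02 km east, 8.77 km north → (-6.02, 8.77).

(-6.02, 8.77)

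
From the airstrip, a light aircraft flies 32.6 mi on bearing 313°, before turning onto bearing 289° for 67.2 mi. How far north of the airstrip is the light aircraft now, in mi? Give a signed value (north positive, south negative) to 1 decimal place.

44.1 mi

Leg 1 (313°, 32.6 mi): east 32.6 sin 313° = -23.84, north 32.6 cos 313° = 22.23
Leg 2 (289°, 67.2 mi): east 67.2 sin 289° = -63.54, north 67.2 cos 289° = 21.88
Net north component: 44.11 mi.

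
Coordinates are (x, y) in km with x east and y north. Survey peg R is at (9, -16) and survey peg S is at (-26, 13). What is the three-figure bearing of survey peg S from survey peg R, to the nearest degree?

Δeast = -26 − 9 = -35.00; Δnorth = 13 − -16 = 29.00.
Bearing = atan2(Δeast, Δnorth) mod 360° = 309.64° ≈ 310°.

310°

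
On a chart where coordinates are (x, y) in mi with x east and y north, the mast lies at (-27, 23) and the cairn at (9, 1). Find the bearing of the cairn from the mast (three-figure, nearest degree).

Δeast = 9 − -27 = 36.00; Δnorth = 1 − 23 = -22.00.
Bearing = atan2(Δeast, Δnorth) mod 360° = 121.43° ≈ 121°.

121°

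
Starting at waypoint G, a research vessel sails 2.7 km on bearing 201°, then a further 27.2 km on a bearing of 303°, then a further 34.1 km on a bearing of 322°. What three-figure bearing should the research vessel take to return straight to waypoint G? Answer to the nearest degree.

131°

Leg 1 (201°, 2.7 km): east 2.7 sin 201° = -0.97, north 2.7 cos 201° = -2.52
Leg 2 (303°, 27.2 km): east 27.2 sin 303° = -22.81, north 27.2 cos 303° = 14.81
Leg 3 (322°, 34.1 km): east 34.1 sin 322° = -20.99, north 34.1 cos 322° = 26.87
Net displacement: -44.77 east, 39.16 north. Direction back to start is (44.77, -39.16): bearing = atan2(44.77, -39.16) mod 360° = 131.18° ≈ 131°.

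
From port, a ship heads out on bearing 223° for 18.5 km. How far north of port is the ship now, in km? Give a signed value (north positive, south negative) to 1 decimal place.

Leg 1 (223°, 18.5 km): east 18.5 sin 223° = -12.62, north 18.5 cos 223° = -13.53
Net north component: -13.53 km.

-13.5 km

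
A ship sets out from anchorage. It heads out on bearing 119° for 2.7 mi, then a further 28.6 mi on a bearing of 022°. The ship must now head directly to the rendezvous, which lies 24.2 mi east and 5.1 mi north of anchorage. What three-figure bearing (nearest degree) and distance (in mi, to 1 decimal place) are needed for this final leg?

Leg 1 (119°, 2.7 mi): east 2.7 sin 119° = 2.36, north 2.7 cos 119° = -1.31
Leg 2 (022°, 28.6 mi): east 28.6 sin 22° = 10.71, north 28.6 cos 22° = 26.52
Current position: (13.08, 25.21). Target: (24.2, 5.1). Remaining: Δeast = 11.12, Δnorth = -20.11.
Bearing = atan2(11.12, -20.11) mod 360° = 151.05°; distance = √((11.12)² + (-20.11)²) = 22.981 mi.

151°, 23.0 mi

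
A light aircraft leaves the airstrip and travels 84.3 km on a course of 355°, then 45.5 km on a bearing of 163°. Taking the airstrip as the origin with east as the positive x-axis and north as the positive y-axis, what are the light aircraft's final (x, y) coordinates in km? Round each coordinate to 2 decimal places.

(5.96, 40.47)

Leg 1 (355°, 84.3 km): east 84.3 sin 355° = -7.35, north 84.3 cos 355° = 83.98
Leg 2 (163°, 45.5 km): east 45.5 sin 163° = 13.30, north 45.5 cos 163° = -43.51
Summing: 5.96 km east, 40.47 km north → (5.96, 40.47).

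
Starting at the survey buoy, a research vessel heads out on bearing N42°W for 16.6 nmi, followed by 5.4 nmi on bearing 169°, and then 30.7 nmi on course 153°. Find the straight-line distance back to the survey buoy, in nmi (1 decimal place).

20.7 nmi

Leg 1 (N42°W, 16.6 nmi): east 16.6 sin 318° = -11.11, north 16.6 cos 318° = 12.34
Leg 2 (169°, 5.4 nmi): east 5.4 sin 169° = 1.03, north 5.4 cos 169° = -5.30
Leg 3 (153°, 30.7 nmi): east 30.7 sin 153° = 13.94, north 30.7 cos 153° = -27.35
Net: 3.86 east, -20.32 north. Distance = √((3.86)² + (-20.32)²) = 20.682 nmi.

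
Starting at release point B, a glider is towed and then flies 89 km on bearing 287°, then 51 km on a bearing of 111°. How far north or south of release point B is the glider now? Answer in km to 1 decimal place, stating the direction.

7.7 km north

Leg 1 (287°, 89 km): east 89 sin 287° = -85.11, north 89 cos 287° = 26.02
Leg 2 (111°, 51 km): east 51 sin 111° = 47.61, north 51 cos 111° = -18.28
Net north component: 7.74 km.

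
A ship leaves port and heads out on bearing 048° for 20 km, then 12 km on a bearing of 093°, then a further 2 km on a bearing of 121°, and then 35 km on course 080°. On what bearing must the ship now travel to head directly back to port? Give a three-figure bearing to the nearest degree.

Leg 1 (048°, 20 km): east 20 sin 48° = 14.86, north 20 cos 48° = 13.38
Leg 2 (093°, 12 km): east 12 sin 93° = 11.98, north 12 cos 93° = -0.63
Leg 3 (121°, 2 km): east 2 sin 121° = 1.71, north 2 cos 121° = -1.03
Leg 4 (080°, 35 km): east 35 sin 80° = 34.47, north 35 cos 80° = 6.08
Net displacement: 63.03 east, 17.80 north. Direction back to start is (-63.03, -17.80): bearing = atan2(-63.03, -17.80) mod 360° = 254.23° ≈ 254°.

254°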